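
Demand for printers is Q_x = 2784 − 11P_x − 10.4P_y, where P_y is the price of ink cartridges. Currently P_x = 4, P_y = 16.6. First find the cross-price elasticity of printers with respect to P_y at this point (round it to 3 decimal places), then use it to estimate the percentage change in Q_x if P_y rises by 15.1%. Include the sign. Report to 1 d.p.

At P_x = 4, P_y = 16.6: Q_x = 2567.36.
∂Q_x/∂P_y = -10.4.
ε = (∂Q_x/∂P_y)(P_y/Q_x) = -10.4000 × 16.6/2567.36 ≈ -0.067.
%ΔQ_x ≈ ε × %ΔP_y = -0.067 × (15.1%) = -1.0%.

-1.0%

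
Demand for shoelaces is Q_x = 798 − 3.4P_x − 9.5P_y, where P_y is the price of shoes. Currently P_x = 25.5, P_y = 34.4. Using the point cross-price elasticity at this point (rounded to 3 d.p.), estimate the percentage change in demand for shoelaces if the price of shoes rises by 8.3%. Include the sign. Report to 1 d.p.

-7.1%

At P_x = 25.5, P_y = 34.4: Q_x = 384.5.
∂Q_x/∂P_y = -9.5.
ε = (∂Q_x/∂P_y)(P_y/Q_x) = -9.5000 × 34.4/384.5 ≈ -0.850.
%ΔQ_x ≈ ε × %ΔP_y = -0.850 × (8.3%) = -7.1%.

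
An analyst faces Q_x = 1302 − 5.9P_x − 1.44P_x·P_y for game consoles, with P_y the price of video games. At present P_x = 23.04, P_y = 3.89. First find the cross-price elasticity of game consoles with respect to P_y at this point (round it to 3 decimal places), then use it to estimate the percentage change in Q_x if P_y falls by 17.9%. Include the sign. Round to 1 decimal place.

2.2%

At P_x = 23.04, P_y = 3.89: Q_x = 1037.003.
∂Q_x/∂P_y = -1.44P_x = -33.1776.
ε = (∂Q_x/∂P_y)(P_y/Q_x) = -33.1776 × 3.89/1037.003 ≈ -0.124.
%ΔQ_x ≈ ε × %ΔP_y = -0.124 × (-17.9%) = 2.2%.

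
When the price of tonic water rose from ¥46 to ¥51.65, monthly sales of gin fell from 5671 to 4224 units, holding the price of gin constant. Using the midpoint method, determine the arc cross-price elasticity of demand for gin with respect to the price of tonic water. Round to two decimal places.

-2.53

ΔQ_A = 4224 − 5671 = -1447; ΔP_B = 51.65 − 46 = 5.65.
Midpoints: Q̄_A = 4947.5, P̄_B = 48.83.
ε = (ΔQ_A/Q̄_A)/(ΔP_B/P̄_B) = (-1447/4947.5)/(5.65/48.83) ≈ -2.53.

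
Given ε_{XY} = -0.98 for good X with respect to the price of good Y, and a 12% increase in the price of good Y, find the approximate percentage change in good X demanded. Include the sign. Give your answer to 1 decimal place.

%ΔQ ≈ ε × %ΔP of good Y = -0.98 × (12%) = -11.8%.

-11.8%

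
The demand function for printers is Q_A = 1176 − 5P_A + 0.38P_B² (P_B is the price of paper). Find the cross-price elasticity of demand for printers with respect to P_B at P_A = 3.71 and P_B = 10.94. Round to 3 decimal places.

0.076

At P_A = 3.71 and P_B = 10.94: Q_A = 1202.930.
∂Q_A/∂P_B = 0.76P_B = 0.76(10.94) = 8.3144.
ε = (∂Q_A/∂P_B)(P_B/Q_A) = 8.3144 × (10.94/1202.930) ≈ 0.076.
ε > 0: substitutes.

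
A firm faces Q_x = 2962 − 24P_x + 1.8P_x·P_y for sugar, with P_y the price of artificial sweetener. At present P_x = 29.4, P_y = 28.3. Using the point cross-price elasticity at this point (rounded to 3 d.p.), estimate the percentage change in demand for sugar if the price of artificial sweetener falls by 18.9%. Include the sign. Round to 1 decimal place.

-7.5%

At P_x = 29.4, P_y = 28.3: Q_x = 3754.036.
∂Q_x/∂P_y = 1.8P_x = 52.9200.
ε = (∂Q_x/∂P_y)(P_y/Q_x) = 52.9200 × 28.3/3754.036 ≈ 0.399.
%ΔQ_x ≈ ε × %ΔP_y = 0.399 × (-18.9%) = -7.5%.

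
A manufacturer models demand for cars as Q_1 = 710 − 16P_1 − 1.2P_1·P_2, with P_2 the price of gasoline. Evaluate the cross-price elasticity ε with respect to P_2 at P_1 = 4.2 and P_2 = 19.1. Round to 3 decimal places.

-0.176

At P_1 = 4.2 and P_2 = 19.1: Q_1 = 546.536.
∂Q_1/∂P_2 = -1.2P_1 = -1.2(4.2) = -5.0400.
ε = (∂Q_1/∂P_2)(P_2/Q_1) = -5.0400 × (19.1/546.536) ≈ -0.176.
ε < 0: complements.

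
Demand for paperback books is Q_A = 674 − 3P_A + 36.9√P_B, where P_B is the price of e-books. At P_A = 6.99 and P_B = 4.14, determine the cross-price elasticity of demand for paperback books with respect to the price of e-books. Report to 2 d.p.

0.05

At P_A = 6.99 and P_B = 4.14: Q_A = 728.110.
∂Q_A/∂P_B = 36.9/(2√P_B) = 36.9/(2√4.14) = 9.0677.
ε = (∂Q_A/∂P_B)(P_B/Q_A) = 9.0677 × (4.14/728.110) ≈ 0.05.
ε > 0: substitutes.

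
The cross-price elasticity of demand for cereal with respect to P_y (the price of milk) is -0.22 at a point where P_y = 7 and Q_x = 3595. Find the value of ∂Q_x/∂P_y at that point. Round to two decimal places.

ε = (∂Q_x/∂P_y)·(P_y/Q_x) ⇒ ∂Q_x/∂P_y = ε·Q_x/P_y = -0.22 × 3595/7 ≈ -112.99.

-112.99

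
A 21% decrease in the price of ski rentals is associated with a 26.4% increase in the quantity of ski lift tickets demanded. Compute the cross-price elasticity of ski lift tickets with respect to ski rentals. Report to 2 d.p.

-1.26

ε = (%ΔQ of ski lift tickets) / (%ΔP of ski rentals) = (26.4%) / (-21%) ≈ -1.26.
Negative cross-price elasticity: complements.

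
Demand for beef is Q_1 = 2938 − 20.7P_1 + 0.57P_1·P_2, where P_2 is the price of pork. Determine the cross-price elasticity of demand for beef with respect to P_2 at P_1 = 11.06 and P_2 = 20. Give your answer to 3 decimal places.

At P_1 = 11.06 and P_2 = 20: Q_1 = 2835.142.
∂Q_1/∂P_2 = 0.57P_1 = 0.57(11.06) = 6.3042.
ε = (∂Q_1/∂P_2)(P_2/Q_1) = 6.3042 × (20/2835.142) ≈ 0.044.
ε > 0: substitutes.

0.044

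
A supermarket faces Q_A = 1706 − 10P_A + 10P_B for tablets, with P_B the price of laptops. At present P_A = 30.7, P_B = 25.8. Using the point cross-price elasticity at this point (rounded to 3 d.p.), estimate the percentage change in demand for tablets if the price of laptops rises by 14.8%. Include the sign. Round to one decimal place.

At P_A = 30.7, P_B = 25.8: Q_A = 1657.
∂Q_A/∂P_B = 10.
ε = (∂Q_A/∂P_B)(P_B/Q_A) = 10.0000 × 25.8/1657 ≈ 0.156.
%ΔQ_A ≈ ε × %ΔP_B = 0.156 × (14.8%) = 2.3%.

2.3%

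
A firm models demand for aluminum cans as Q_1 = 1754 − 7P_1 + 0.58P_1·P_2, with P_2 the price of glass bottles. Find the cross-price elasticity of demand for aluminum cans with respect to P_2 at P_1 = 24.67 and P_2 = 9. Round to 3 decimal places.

0.075

At P_1 = 24.67 and P_2 = 9: Q_1 = 1710.087.
∂Q_1/∂P_2 = 0.58P_1 = 0.58(24.67) = 14.3086.
ε = (∂Q_1/∂P_2)(P_2/Q_1) = 14.3086 × (9/1710.087) ≈ 0.075.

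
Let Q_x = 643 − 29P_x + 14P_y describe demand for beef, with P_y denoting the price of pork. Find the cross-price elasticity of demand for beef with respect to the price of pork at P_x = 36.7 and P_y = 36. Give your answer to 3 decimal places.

6.094

At P_x = 36.7 and P_y = 36: Q_x = 82.7.
∂Q_x/∂P_y = 14.
ε = (∂Q_x/∂P_y)(P_y/Q_x) = 14 × (36/82.7) ≈ 6.094.
Since ε > 0, beef and pork are substitutes.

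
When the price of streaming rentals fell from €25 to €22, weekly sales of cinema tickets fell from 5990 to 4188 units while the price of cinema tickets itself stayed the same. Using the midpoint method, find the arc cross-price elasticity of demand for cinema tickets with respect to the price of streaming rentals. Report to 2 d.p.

ΔQ_A = 4188 − 5990 = -1802; ΔP_B = 22 − 25 = -3.
Midpoints: Q̄_A = 5089.0, P̄_B = 23.50.
ε = (ΔQ_A/Q̄_A)/(ΔP_B/P̄_B) = (-1802/5089.0)/(-3/23.50) ≈ 2.77.
ε > 0: cinema tickets and streaming rentals are substitutes.

2.77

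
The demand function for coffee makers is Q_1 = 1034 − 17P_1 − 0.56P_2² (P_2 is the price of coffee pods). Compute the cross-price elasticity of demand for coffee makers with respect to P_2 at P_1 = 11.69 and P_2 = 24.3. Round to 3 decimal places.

-1.311

At P_1 = 11.69 and P_2 = 24.3: Q_1 = 504.596.
∂Q_1/∂P_2 = -1.12P_2 = -1.12(24.3) = -27.2160.
ε = (∂Q_1/∂P_2)(P_2/Q_1) = -27.2160 × (24.3/504.596) ≈ -1.311.
ε < 0: complements.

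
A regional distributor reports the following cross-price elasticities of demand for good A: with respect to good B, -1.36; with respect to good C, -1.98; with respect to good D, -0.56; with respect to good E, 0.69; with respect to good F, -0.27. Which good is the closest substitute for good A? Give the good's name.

Substitutes have ε > 0. Among the positive values, 0.69 (good E) is largest.

good E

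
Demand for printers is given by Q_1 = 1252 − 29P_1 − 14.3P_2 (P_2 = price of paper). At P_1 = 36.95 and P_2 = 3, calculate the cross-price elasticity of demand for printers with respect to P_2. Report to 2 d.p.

At P_1 = 36.95 and P_2 = 3: Q_1 = 137.55.
∂Q_1/∂P_2 = -14.3.
ε = (∂Q_1/∂P_2)(P_2/Q_1) = -14.3 × (3/137.55) ≈ -0.31.
Since ε < 0, printers and paper are complements.

-0.31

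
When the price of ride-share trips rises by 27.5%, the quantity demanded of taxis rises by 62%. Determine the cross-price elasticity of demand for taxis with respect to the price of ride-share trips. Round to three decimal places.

2.255

ε = (%ΔQ of taxis) / (%ΔP of ride-share trips) = (62%) / (27.5%) ≈ 2.255.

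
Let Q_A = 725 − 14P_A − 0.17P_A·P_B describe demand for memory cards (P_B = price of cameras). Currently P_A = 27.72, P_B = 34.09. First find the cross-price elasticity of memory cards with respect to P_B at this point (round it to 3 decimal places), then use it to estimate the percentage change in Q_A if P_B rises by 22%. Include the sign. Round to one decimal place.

-20.0%

At P_A = 27.72, P_B = 34.09: Q_A = 176.274.
∂Q_A/∂P_B = -0.17P_A = -4.7124.
ε = (∂Q_A/∂P_B)(P_B/Q_A) = -4.7124 × 34.09/176.274 ≈ -0.911.
%ΔQ_A ≈ ε × %ΔP_B = -0.911 × (22%) = -20.0%.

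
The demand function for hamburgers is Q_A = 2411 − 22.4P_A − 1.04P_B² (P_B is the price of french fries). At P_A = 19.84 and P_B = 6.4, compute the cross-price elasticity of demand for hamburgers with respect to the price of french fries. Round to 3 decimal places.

At P_A = 19.84 and P_B = 6.4: Q_A = 1923.986.
∂Q_A/∂P_B = -2.08P_B = -2.08(6.4) = -13.3120.
ε = (∂Q_A/∂P_B)(P_B/Q_A) = -13.3120 × (6.4/1923.986) ≈ -0.044.

-0.044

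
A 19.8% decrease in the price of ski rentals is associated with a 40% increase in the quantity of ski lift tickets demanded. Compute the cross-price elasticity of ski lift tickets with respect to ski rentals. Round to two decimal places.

ε = (%ΔQ of ski lift tickets) / (%ΔP of ski rentals) = (40%) / (-19.8%) ≈ -2.02.

-2.02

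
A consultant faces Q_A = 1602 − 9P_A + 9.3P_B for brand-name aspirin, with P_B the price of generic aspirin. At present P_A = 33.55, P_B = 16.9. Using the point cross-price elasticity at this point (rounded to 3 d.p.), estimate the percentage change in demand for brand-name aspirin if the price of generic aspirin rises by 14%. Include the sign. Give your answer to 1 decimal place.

At P_A = 33.55, P_B = 16.9: Q_A = 1457.22.
∂Q_A/∂P_B = 9.3.
ε = (∂Q_A/∂P_B)(P_B/Q_A) = 9.3000 × 16.9/1457.22 ≈ 0.108.
%ΔQ_A ≈ ε × %ΔP_B = 0.108 × (14%) = 1.5%.

1.5%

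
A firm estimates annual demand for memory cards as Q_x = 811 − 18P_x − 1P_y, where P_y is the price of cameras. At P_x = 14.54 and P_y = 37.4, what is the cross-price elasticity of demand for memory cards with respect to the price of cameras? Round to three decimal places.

At P_x = 14.54 and P_y = 37.4: Q_x = 511.88.
∂Q_x/∂P_y = -1.
ε = (∂Q_x/∂P_y)(P_y/Q_x) = -1 × (37.4/511.88) ≈ -0.073.
Since ε < 0, memory cards and cameras are complements.

-0.073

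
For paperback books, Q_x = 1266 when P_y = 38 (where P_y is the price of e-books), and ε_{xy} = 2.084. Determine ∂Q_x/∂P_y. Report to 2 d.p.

69.43

ε = (∂Q_x/∂P_y)·(P_y/Q_x) ⇒ ∂Q_x/∂P_y = ε·Q_x/P_y = 2.084 × 1266/38 ≈ 69.43.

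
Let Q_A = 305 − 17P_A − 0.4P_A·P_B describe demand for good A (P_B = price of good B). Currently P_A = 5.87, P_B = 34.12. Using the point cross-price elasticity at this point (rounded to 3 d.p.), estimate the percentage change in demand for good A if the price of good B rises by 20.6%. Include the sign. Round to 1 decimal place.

-13.2%

At P_A = 5.87, P_B = 34.12: Q_A = 125.096.
∂Q_A/∂P_B = -0.4P_A = -2.3480.
ε = (∂Q_A/∂P_B)(P_B/Q_A) = -2.3480 × 34.12/125.096 ≈ -0.640.
%ΔQ_A ≈ ε × %ΔP_B = -0.640 × (20.6%) = -13.2%.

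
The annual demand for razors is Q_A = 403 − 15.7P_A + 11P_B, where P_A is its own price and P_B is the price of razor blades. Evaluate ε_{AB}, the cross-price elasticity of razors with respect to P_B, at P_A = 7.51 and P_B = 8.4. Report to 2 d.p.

0.24

At P_A = 7.51 and P_B = 8.4: Q_A = 377.493.
∂Q_A/∂P_B = 11.
ε = (∂Q_A/∂P_B)(P_B/Q_A) = 11 × (8.4/377.493) ≈ 0.24.
Since ε > 0, razors and razor blades are substitutes.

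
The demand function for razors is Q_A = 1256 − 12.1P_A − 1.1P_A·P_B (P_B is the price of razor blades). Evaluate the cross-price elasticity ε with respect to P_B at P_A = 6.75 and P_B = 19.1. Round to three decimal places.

At P_A = 6.75 and P_B = 19.1: Q_A = 1032.507.
∂Q_A/∂P_B = -1.1P_A = -1.1(6.75) = -7.4250.
ε = (∂Q_A/∂P_B)(P_B/Q_A) = -7.4250 × (19.1/1032.507) ≈ -0.137.

-0.137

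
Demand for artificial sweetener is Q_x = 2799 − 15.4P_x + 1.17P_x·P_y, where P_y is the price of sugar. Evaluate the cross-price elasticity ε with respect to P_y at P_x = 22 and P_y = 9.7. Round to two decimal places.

0.09

At P_x = 22 and P_y = 9.7: Q_x = 2709.878.
∂Q_x/∂P_y = 1.17P_x = 1.17(22) = 25.7400.
ε = (∂Q_x/∂P_y)(P_y/Q_x) = 25.7400 × (9.7/2709.878) ≈ 0.09.
ε > 0: substitutes.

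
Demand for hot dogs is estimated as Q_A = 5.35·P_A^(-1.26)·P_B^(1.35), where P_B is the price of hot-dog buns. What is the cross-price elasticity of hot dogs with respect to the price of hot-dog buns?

In a log-linear (constant-elasticity) demand function, the coefficient on the exponent of P_B is the cross-price elasticity.
ε = 1.35. Positive, so hot dogs and hot-dog buns are substitutes.

1.35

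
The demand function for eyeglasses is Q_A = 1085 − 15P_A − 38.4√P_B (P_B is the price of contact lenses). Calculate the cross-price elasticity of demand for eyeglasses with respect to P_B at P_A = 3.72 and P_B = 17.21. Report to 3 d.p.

At P_A = 3.72 and P_B = 17.21: Q_A = 869.898.
∂Q_A/∂P_B = -38.4/(2√P_B) = -38.4/(2√17.21) = -4.6282.
ε = (∂Q_A/∂P_B)(P_B/Q_A) = -4.6282 × (17.21/869.898) ≈ -0.092.

-0.092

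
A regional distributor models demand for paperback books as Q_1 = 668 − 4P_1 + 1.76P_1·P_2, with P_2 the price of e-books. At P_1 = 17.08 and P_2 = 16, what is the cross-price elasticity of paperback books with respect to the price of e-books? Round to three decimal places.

0.445

At P_1 = 17.08 and P_2 = 16: Q_1 = 1080.653.
∂Q_1/∂P_2 = 1.76P_1 = 1.76(17.08) = 30.0608.
ε = (∂Q_1/∂P_2)(P_2/Q_1) = 30.0608 × (16/1080.653) ≈ 0.445.
ε > 0: substitutes.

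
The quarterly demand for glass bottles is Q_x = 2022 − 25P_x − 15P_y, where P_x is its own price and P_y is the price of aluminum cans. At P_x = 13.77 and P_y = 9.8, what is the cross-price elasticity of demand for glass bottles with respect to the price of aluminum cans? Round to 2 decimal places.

At P_x = 13.77 and P_y = 9.8: Q_x = 1530.75.
∂Q_x/∂P_y = -15.
ε = (∂Q_x/∂P_y)(P_y/Q_x) = -15 × (9.8/1530.75) ≈ -0.10.

-0.10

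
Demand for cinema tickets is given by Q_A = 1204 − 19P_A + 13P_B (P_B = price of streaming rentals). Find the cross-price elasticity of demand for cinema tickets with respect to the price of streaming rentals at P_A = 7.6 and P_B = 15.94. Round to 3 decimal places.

At P_A = 7.6 and P_B = 15.94: Q_A = 1266.82.
∂Q_A/∂P_B = 13.
ε = (∂Q_A/∂P_B)(P_B/Q_A) = 13 × (15.94/1266.82) ≈ 0.164.

0.164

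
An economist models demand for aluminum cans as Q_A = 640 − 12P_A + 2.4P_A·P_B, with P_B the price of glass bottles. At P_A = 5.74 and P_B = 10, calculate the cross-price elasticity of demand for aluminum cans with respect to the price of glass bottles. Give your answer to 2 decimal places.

At P_A = 5.74 and P_B = 10: Q_A = 708.88.
∂Q_A/∂P_B = 2.4P_A = 2.4(5.74) = 13.7760.
ε = (∂Q_A/∂P_B)(P_B/Q_A) = 13.7760 × (10/708.88) ≈ 0.19.

0.19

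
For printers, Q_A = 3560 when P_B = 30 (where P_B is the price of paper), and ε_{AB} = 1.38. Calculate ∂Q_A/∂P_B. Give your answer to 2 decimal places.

ε = (∂Q_A/∂P_B)·(P_B/Q_A) ⇒ ∂Q_A/∂P_B = ε·Q_A/P_B = 1.38 × 3560/30 ≈ 163.76.

163.76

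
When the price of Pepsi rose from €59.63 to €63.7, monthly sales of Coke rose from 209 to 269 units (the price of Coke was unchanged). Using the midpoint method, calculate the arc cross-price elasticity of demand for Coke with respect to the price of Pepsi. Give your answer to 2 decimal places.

3.80

ΔQ_A = 269 − 209 = 60; ΔP_B = 63.7 − 59.63 = 4.07.
Midpoints: Q̄_A = 239.0, P̄_B = 61.67.
ε = (ΔQ_A/Q̄_A)/(ΔP_B/P̄_B) = (60/239.0)/(4.07/61.67) ≈ 3.80.
ε > 0: Coke and Pepsi are substitutes.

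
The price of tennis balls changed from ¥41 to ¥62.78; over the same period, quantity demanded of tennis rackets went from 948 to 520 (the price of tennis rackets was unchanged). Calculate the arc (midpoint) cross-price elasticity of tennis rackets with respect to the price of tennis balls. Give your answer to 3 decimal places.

-1.389

ΔQ_A = 520 − 948 = -428; ΔP_B = 62.78 − 41 = 21.78.
Midpoints: Q̄_A = 734.0, P̄_B = 51.89.
ε = (ΔQ_A/Q̄_A)/(ΔP_B/P̄_B) = (-428/734.0)/(21.78/51.89) ≈ -1.389.
ε < 0: tennis rackets and tennis balls are complements.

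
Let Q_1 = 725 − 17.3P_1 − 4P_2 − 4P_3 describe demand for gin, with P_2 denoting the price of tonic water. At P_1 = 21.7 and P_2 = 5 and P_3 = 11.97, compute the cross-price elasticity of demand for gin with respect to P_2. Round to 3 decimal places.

At P_1 = 21.7 and P_2 = 5 and P_3 = 11.97: Q_1 = 281.71.
∂Q_1/∂P_2 = -4.
ε = (∂Q_1/∂P_2)(P_2/Q_1) = -4 × (5/281.71) ≈ -0.071.
Since ε < 0, gin and tonic water are complements.

-0.071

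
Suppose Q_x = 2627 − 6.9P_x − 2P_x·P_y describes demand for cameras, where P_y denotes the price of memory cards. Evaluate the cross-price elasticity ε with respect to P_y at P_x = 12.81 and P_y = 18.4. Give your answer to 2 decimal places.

-0.23

At P_x = 12.81 and P_y = 18.4: Q_x = 2067.203.
∂Q_x/∂P_y = -2P_x = -2(12.81) = -25.6200.
ε = (∂Q_x/∂P_y)(P_y/Q_x) = -25.6200 × (18.4/2067.203) ≈ -0.23.
ε < 0: complements.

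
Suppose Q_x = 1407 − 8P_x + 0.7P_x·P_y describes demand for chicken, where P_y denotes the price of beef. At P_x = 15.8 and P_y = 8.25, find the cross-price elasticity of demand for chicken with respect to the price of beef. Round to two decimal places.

At P_x = 15.8 and P_y = 8.25: Q_x = 1371.845.
∂Q_x/∂P_y = 0.7P_x = 0.7(15.8) = 11.0600.
ε = (∂Q_x/∂P_y)(P_y/Q_x) = 11.0600 × (8.25/1371.845) ≈ 0.07.
ε > 0: substitutes.

0.07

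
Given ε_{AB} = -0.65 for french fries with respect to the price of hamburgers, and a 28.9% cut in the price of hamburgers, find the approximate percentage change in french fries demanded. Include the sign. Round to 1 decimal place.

18.8%

%ΔQ ≈ ε × %ΔP of hamburgers = -0.65 × (-28.9%) = 18.8%.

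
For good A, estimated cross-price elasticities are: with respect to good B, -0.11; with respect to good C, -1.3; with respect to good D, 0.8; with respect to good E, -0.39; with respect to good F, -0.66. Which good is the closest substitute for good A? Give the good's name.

good D

Substitutes have ε > 0. Among the positive values, 0.8 (good D) is largest.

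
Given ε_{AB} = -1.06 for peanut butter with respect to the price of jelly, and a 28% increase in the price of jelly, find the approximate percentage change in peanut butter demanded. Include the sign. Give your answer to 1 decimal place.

%ΔQ ≈ ε × %ΔP of jelly = -1.06 × (28%) = -29.7%.

-29.7%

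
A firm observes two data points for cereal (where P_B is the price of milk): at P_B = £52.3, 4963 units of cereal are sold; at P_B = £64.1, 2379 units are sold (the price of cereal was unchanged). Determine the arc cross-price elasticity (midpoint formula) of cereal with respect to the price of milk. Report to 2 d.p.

-3.47

ΔQ_A = 2379 − 4963 = -2584; ΔP_B = 64.1 − 52.3 = 11.8.
Midpoints: Q̄_A = 3671.0, P̄_B = 58.20.
ε = (ΔQ_A/Q̄_A)/(ΔP_B/P̄_B) = (-2584/3671.0)/(11.8/58.20) ≈ -3.47.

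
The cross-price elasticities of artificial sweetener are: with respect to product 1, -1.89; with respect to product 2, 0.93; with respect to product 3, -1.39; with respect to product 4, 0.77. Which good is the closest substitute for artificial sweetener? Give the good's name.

product 2

Substitutes have ε > 0. Among the positive values, 0.93 (product 2) is largest.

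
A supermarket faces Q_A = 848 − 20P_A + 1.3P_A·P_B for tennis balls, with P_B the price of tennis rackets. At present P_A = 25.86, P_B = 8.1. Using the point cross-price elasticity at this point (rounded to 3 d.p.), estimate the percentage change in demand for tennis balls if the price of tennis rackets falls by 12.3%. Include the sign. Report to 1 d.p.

-5.6%

At P_A = 25.86, P_B = 8.1: Q_A = 603.106.
∂Q_A/∂P_B = 1.3P_A = 33.6180.
ε = (∂Q_A/∂P_B)(P_B/Q_A) = 33.6180 × 8.1/603.106 ≈ 0.452.
%ΔQ_A ≈ ε × %ΔP_B = 0.452 × (-12.3%) = -5.6%.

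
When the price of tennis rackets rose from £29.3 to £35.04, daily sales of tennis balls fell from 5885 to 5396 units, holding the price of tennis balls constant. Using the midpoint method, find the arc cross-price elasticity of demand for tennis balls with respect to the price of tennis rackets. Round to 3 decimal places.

ΔQ_A = 5396 − 5885 = -489; ΔP_B = 35.04 − 29.3 = 5.74.
Midpoints: Q̄_A = 5640.5, P̄_B = 32.17.
ε = (ΔQ_A/Q̄_A)/(ΔP_B/P̄_B) = (-489/5640.5)/(5.74/32.17) ≈ -0.486.

-0.486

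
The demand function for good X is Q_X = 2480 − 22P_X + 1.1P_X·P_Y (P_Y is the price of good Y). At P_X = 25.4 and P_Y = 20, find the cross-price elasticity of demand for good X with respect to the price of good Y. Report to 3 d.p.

0.225

At P_X = 25.4 and P_Y = 20: Q_X = 2480.
∂Q_X/∂P_Y = 1.1P_X = 1.1(25.4) = 27.9400.
ε = (∂Q_X/∂P_Y)(P_Y/Q_X) = 27.9400 × (20/2480) ≈ 0.225.
ε > 0: substitutes.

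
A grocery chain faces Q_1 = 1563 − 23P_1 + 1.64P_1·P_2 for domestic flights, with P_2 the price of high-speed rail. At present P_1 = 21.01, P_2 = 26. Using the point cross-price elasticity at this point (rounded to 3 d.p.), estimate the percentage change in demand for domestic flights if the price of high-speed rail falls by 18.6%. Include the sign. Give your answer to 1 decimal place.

-8.4%

At P_1 = 21.01, P_2 = 26: Q_1 = 1975.636.
∂Q_1/∂P_2 = 1.64P_1 = 34.4564.
ε = (∂Q_1/∂P_2)(P_2/Q_1) = 34.4564 × 26/1975.636 ≈ 0.453.
%ΔQ_1 ≈ ε × %ΔP_2 = 0.453 × (-18.6%) = -8.4%.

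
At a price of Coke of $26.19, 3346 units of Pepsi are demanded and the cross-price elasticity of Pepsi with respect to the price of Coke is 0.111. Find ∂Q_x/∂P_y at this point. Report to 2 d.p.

ε = (∂Q_x/∂P_y)·(P_y/Q_x) ⇒ ∂Q_x/∂P_y = ε·Q_x/P_y = 0.111 × 3346/26.19 ≈ 14.18.

14.18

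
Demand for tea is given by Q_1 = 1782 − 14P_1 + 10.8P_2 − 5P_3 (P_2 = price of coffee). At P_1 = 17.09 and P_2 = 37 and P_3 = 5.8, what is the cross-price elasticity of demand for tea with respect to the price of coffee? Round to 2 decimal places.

At P_1 = 17.09 and P_2 = 37 and P_3 = 5.8: Q_1 = 1913.34.
∂Q_1/∂P_2 = 10.8.
ε = (∂Q_1/∂P_2)(P_2/Q_1) = 10.8 × (37/1913.34) ≈ 0.21.
Since ε > 0, tea and coffee are substitutes.

0.21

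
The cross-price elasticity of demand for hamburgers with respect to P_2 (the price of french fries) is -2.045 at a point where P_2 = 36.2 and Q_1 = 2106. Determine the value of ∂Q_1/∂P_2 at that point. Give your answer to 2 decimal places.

-118.97

ε = (∂Q_1/∂P_2)·(P_2/Q_1) ⇒ ∂Q_1/∂P_2 = ε·Q_1/P_2 = -2.045 × 2106/36.2 ≈ -118.97.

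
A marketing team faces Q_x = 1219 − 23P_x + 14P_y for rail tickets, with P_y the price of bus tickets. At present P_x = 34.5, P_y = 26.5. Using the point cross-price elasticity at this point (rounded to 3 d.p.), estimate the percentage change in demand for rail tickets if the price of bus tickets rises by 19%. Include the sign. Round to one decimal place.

8.9%

At P_x = 34.5, P_y = 26.5: Q_x = 796.5.
∂Q_x/∂P_y = 14.
ε = (∂Q_x/∂P_y)(P_y/Q_x) = 14.0000 × 26.5/796.5 ≈ 0.466.
%ΔQ_x ≈ ε × %ΔP_y = 0.466 × (19%) = 8.9%.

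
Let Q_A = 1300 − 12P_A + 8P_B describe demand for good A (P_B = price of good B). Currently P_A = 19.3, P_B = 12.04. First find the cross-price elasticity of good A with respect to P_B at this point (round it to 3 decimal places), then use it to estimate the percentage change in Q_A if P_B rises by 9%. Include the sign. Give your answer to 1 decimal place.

0.7%

At P_A = 19.3, P_B = 12.04: Q_A = 1164.72.
∂Q_A/∂P_B = 8.
ε = (∂Q_A/∂P_B)(P_B/Q_A) = 8.0000 × 12.04/1164.72 ≈ 0.083.
%ΔQ_A ≈ ε × %ΔP_B = 0.083 × (9%) = 0.7%.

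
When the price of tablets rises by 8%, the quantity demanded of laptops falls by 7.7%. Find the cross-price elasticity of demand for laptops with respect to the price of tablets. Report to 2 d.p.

-0.96

ε = (%ΔQ of laptops) / (%ΔP of tablets) = (-7.7%) / (8%) ≈ -0.96.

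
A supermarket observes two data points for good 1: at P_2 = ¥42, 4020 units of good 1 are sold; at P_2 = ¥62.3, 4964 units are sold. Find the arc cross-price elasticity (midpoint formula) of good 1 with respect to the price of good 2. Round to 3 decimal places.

0.540

ΔQ_1 = 4964 − 4020 = 944; ΔP_2 = 62.3 − 42 = 20.3.
Midpoints: Q̄_1 = 4492.0, P̄_2 = 52.15.
ε = (ΔQ_1/Q̄_1)/(ΔP_2/P̄_2) = (944/4492.0)/(20.3/52.15) ≈ 0.540.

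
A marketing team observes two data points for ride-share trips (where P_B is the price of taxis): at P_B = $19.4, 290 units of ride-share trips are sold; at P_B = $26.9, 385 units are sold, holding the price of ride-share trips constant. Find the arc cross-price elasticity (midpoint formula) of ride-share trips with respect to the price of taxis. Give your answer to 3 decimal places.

ΔQ_A = 385 − 290 = 95; ΔP_B = 26.9 − 19.4 = 7.5.
Midpoints: Q̄_A = 337.5, P̄_B = 23.15.
ε = (ΔQ_A/Q̄_A)/(ΔP_B/P̄_B) = (95/337.5)/(7.5/23.15) ≈ 0.869.

0.869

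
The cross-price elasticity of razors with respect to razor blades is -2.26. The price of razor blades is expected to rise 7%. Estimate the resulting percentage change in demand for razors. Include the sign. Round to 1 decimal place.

%ΔQ ≈ ε × %ΔP of razor blades = -2.26 × (7%) = -15.8%.
Demand for razors falls by about 15.8%.

-15.8%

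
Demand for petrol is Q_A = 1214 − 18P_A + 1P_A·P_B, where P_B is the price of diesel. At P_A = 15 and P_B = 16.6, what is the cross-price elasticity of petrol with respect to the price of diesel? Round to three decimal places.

At P_A = 15 and P_B = 16.6: Q_A = 1193.
∂Q_A/∂P_B = 1P_A = 1(15) = 15.0000.
ε = (∂Q_A/∂P_B)(P_B/Q_A) = 15.0000 × (16.6/1193) ≈ 0.209.

0.209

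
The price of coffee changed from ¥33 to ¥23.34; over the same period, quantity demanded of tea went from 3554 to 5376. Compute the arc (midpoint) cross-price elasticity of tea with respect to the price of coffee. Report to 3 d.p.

-1.190

ΔQ_A = 5376 − 3554 = 1822; ΔP_B = 23.34 − 33 = -9.66.
Midpoints: Q̄_A = 4465.0, P̄_B = 28.17.
ε = (ΔQ_A/Q̄_A)/(ΔP_B/P̄_B) = (1822/4465.0)/(-9.66/28.17) ≈ -1.190.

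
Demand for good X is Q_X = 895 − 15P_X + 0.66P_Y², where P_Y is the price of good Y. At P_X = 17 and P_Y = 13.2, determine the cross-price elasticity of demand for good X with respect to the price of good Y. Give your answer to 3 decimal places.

At P_X = 17 and P_Y = 13.2: Q_X = 754.998.
∂Q_X/∂P_Y = 1.32P_Y = 1.32(13.2) = 17.4240.
ε = (∂Q_X/∂P_Y)(P_Y/Q_X) = 17.4240 × (13.2/754.998) ≈ 0.305.

0.305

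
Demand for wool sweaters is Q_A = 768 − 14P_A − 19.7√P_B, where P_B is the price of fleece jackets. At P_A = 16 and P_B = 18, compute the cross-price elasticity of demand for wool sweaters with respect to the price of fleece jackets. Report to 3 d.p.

-0.091

At P_A = 16 and P_B = 18: Q_A = 460.420.
∂Q_A/∂P_B = -19.7/(2√P_B) = -19.7/(2√18) = -2.3217.
ε = (∂Q_A/∂P_B)(P_B/Q_A) = -2.3217 × (18/460.420) ≈ -0.091.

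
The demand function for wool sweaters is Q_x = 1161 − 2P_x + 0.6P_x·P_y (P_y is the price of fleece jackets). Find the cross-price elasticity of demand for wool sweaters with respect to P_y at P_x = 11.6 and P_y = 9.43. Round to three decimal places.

0.055

At P_x = 11.6 and P_y = 9.43: Q_x = 1203.433.
∂Q_x/∂P_y = 0.6P_x = 0.6(11.6) = 6.9600.
ε = (∂Q_x/∂P_y)(P_y/Q_x) = 6.9600 × (9.43/1203.433) ≈ 0.055.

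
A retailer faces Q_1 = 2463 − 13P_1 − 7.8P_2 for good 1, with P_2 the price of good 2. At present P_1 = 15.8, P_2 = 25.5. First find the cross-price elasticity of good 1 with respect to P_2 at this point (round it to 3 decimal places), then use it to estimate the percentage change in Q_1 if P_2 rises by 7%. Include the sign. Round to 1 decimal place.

At P_1 = 15.8, P_2 = 25.5: Q_1 = 2058.7.
∂Q_1/∂P_2 = -7.8.
ε = (∂Q_1/∂P_2)(P_2/Q_1) = -7.8000 × 25.5/2058.7 ≈ -0.097.
%ΔQ_1 ≈ ε × %ΔP_2 = -0.097 × (7%) = -0.7%.

-0.7%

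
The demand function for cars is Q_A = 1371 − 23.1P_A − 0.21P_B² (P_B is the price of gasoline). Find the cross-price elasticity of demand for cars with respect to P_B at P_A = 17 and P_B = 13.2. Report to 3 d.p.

-0.078

At P_A = 17 and P_B = 13.2: Q_A = 941.710.
∂Q_A/∂P_B = -0.42P_B = -0.42(13.2) = -5.5440.
ε = (∂Q_A/∂P_B)(P_B/Q_A) = -5.5440 × (13.2/941.710) ≈ -0.078.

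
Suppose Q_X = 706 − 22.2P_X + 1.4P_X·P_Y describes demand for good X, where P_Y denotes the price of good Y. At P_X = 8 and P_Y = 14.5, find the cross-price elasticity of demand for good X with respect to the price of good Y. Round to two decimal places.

0.24

At P_X = 8 and P_Y = 14.5: Q_X = 690.8.
∂Q_X/∂P_Y = 1.4P_X = 1.4(8) = 11.2000.
ε = (∂Q_X/∂P_Y)(P_Y/Q_X) = 11.2000 × (14.5/690.8) ≈ 0.24.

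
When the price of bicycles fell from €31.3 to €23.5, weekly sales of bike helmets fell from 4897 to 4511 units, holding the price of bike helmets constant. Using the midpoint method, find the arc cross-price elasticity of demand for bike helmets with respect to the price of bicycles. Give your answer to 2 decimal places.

ΔQ_A = 4511 − 4897 = -386; ΔP_B = 23.5 − 31.3 = -7.8.
Midpoints: Q̄_A = 4704.0, P̄_B = 27.40.
ε = (ΔQ_A/Q̄_A)/(ΔP_B/P̄_B) = (-386/4704.0)/(-7.8/27.40) ≈ 0.29.

0.29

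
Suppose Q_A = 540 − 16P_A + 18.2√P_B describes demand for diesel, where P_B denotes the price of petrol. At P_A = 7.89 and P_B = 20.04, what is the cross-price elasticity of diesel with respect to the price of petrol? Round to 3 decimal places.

0.082

At P_A = 7.89 and P_B = 20.04: Q_A = 495.234.
∂Q_A/∂P_B = 18.2/(2√P_B) = 18.2/(2√20.04) = 2.0328.
ε = (∂Q_A/∂P_B)(P_B/Q_A) = 2.0328 × (20.04/495.234) ≈ 0.082.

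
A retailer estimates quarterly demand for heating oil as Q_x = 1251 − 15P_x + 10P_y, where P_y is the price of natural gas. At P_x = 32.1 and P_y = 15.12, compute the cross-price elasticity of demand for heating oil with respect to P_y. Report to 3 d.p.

At P_x = 32.1 and P_y = 15.12: Q_x = 920.7.
∂Q_x/∂P_y = 10.
ε = (∂Q_x/∂P_y)(P_y/Q_x) = 10 × (15.12/920.7) ≈ 0.164.

0.164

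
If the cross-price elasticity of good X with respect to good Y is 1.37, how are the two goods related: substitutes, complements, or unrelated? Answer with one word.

ε = 1.37 > 0, so a higher price of good Y raises demand for good X: substitutes.

substitutes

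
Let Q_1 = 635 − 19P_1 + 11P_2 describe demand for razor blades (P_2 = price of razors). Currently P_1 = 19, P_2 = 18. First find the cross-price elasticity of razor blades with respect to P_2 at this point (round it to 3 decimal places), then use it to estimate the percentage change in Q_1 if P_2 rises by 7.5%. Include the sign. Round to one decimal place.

At P_1 = 19, P_2 = 18: Q_1 = 472.
∂Q_1/∂P_2 = 11.
ε = (∂Q_1/∂P_2)(P_2/Q_1) = 11.0000 × 18/472 ≈ 0.419.
%ΔQ_1 ≈ ε × %ΔP_2 = 0.419 × (7.5%) = 3.1%.

3.1%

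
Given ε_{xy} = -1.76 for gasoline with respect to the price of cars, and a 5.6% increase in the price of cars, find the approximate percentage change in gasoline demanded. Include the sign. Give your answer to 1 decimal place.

-9.9%

%ΔQ ≈ ε × %ΔP of cars = -1.76 × (5.6%) = -9.9%.
Demand for gasoline falls by about 9.9%.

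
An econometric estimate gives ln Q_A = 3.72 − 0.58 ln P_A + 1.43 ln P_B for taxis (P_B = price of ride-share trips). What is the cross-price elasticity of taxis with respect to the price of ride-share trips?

1.43

In a log-linear (constant-elasticity) demand function, the coefficient on ln P_B is the cross-price elasticity.
ε = 1.43. Positive, so taxis and ride-share trips are substitutes.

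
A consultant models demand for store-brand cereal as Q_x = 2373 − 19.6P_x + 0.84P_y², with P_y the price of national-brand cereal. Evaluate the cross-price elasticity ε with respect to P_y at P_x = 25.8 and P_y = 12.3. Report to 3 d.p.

0.127

At P_x = 25.8 and P_y = 12.3: Q_x = 1994.404.
∂Q_x/∂P_y = 1.68P_y = 1.68(12.3) = 20.6640.
ε = (∂Q_x/∂P_y)(P_y/Q_x) = 20.6640 × (12.3/1994.404) ≈ 0.127.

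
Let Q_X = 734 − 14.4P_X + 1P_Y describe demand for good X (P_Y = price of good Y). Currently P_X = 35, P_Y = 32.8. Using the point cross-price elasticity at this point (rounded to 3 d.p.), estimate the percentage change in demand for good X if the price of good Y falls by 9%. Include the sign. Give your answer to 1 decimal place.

At P_X = 35, P_Y = 32.8: Q_X = 262.8.
∂Q_X/∂P_Y = 1.
ε = (∂Q_X/∂P_Y)(P_Y/Q_X) = 1.0000 × 32.8/262.8 ≈ 0.125.
%ΔQ_X ≈ ε × %ΔP_Y = 0.125 × (-9%) = -1.1%.

-1.1%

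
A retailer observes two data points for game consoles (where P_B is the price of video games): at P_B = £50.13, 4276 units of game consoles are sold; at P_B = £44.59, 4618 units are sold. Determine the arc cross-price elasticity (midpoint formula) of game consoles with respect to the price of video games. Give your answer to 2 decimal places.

-0.66

ΔQ_A = 4618 − 4276 = 342; ΔP_B = 44.59 − 50.13 = -5.54.
Midpoints: Q̄_A = 4447.0, P̄_B = 47.36.
ε = (ΔQ_A/Q̄_A)/(ΔP_B/P̄_B) = (342/4447.0)/(-5.54/47.36) ≈ -0.66.
ε < 0: game consoles and video games are complements.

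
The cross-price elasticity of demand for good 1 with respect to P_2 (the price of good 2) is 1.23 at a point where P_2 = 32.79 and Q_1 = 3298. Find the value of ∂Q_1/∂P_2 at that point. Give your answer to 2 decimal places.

123.71

ε = (∂Q_1/∂P_2)·(P_2/Q_1) ⇒ ∂Q_1/∂P_2 = ε·Q_1/P_2 = 1.23 × 3298/32.79 ≈ 123.71.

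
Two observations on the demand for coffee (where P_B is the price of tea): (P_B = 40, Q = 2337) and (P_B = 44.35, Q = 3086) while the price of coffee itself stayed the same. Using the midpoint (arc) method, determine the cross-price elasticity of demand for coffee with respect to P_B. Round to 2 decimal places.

2.68

ΔQ_A = 3086 − 2337 = 749; ΔP_B = 44.35 − 40 = 4.35.
Midpoints: Q̄_A = 2711.5, P̄_B = 42.17.
ε = (ΔQ_A/Q̄_A)/(ΔP_B/P̄_B) = (749/2711.5)/(4.35/42.17) ≈ 2.68.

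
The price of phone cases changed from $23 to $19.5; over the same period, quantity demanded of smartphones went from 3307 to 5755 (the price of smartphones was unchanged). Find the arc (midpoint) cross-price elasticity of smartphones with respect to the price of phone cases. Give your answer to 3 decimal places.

ΔQ_A = 5755 − 3307 = 2448; ΔP_B = 19.5 − 23 = -3.5.
Midpoints: Q̄_A = 4531.0, P̄_B = 21.25.
ε = (ΔQ_A/Q̄_A)/(ΔP_B/P̄_B) = (2448/4531.0)/(-3.5/21.25) ≈ -3.280.

-3.280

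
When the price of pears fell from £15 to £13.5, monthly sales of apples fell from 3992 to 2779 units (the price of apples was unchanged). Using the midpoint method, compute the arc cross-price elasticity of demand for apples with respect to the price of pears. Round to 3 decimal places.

ΔQ_A = 2779 − 3992 = -1213; ΔP_B = 13.5 − 15 = -1.5.
Midpoints: Q̄_A = 3385.5, P̄_B = 14.25.
ε = (ΔQ_A/Q̄_A)/(ΔP_B/P̄_B) = (-1213/3385.5)/(-1.5/14.25) ≈ 3.404.

3.404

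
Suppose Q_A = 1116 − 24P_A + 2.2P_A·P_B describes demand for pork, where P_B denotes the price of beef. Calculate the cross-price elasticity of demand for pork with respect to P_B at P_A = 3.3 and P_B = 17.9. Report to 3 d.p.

0.111

At P_A = 3.3 and P_B = 17.9: Q_A = 1166.754.
∂Q_A/∂P_B = 2.2P_A = 2.2(3.3) = 7.2600.
ε = (∂Q_A/∂P_B)(P_B/Q_A) = 7.2600 × (17.9/1166.754) ≈ 0.111.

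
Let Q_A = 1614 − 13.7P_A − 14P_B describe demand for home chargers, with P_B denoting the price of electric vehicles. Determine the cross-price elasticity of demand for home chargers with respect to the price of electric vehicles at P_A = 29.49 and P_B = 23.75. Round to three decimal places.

At P_A = 29.49 and P_B = 23.75: Q_A = 877.487.
∂Q_A/∂P_B = -14.
ε = (∂Q_A/∂P_B)(P_B/Q_A) = -14 × (23.75/877.487) ≈ -0.379.
Since ε < 0, home chargers and electric vehicles are complements.

-0.379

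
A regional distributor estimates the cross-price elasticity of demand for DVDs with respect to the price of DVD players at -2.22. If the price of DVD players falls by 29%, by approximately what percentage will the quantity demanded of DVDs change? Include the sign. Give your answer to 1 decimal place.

64.4%

%ΔQ ≈ ε × %ΔP of DVD players = -2.22 × (-29%) = 64.4%.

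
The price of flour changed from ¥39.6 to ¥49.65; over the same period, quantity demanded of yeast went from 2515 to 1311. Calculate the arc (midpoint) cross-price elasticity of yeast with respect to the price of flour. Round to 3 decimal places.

ΔQ_A = 1311 − 2515 = -1204; ΔP_B = 49.65 − 39.6 = 10.05.
Midpoints: Q̄_A = 1913.0, P̄_B = 44.62.
ε = (ΔQ_A/Q̄_A)/(ΔP_B/P̄_B) = (-1204/1913.0)/(10.05/44.62) ≈ -2.795.

-2.795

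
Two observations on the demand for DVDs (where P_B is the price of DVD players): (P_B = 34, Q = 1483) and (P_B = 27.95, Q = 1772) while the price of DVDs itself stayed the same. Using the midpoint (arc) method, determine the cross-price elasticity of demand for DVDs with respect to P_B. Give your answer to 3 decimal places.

ΔQ_A = 1772 − 1483 = 289; ΔP_B = 27.95 − 34 = -6.05.
Midpoints: Q̄_A = 1627.5, P̄_B = 30.98.
ε = (ΔQ_A/Q̄_A)/(ΔP_B/P̄_B) = (289/1627.5)/(-6.05/30.98) ≈ -0.909.
ε < 0: DVDs and DVD players are complements.

-0.909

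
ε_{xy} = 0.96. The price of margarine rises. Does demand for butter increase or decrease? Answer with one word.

ε > 0 and the price of margarine rises, so the quantity of butter moves in the same direction: it increases.

increase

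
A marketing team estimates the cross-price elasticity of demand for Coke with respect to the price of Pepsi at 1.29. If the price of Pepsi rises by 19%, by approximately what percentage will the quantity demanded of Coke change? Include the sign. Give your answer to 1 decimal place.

24.5%

%ΔQ ≈ ε × %ΔP of Pepsi = 1.29 × (19%) = 24.5%.
Demand for Coke rises by about 24.5%.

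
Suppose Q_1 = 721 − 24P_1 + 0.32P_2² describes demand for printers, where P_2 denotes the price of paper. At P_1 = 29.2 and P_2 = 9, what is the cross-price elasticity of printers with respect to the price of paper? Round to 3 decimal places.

At P_1 = 29.2 and P_2 = 9: Q_1 = 46.12.
∂Q_1/∂P_2 = 0.64P_2 = 0.64(9) = 5.7600.
ε = (∂Q_1/∂P_2)(P_2/Q_1) = 5.7600 × (9/46.12) ≈ 1.124.
ε > 0: substitutes.

1.124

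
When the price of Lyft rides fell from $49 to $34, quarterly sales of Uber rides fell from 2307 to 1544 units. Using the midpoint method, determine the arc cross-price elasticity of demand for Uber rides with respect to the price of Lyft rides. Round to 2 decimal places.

1.10

ΔQ_A = 1544 − 2307 = -763; ΔP_B = 34 − 49 = -15.
Midpoints: Q̄_A = 1925.5, P̄_B = 41.50.
ε = (ΔQ_A/Q̄_A)/(ΔP_B/P̄_B) = (-763/1925.5)/(-15/41.50) ≈ 1.10.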